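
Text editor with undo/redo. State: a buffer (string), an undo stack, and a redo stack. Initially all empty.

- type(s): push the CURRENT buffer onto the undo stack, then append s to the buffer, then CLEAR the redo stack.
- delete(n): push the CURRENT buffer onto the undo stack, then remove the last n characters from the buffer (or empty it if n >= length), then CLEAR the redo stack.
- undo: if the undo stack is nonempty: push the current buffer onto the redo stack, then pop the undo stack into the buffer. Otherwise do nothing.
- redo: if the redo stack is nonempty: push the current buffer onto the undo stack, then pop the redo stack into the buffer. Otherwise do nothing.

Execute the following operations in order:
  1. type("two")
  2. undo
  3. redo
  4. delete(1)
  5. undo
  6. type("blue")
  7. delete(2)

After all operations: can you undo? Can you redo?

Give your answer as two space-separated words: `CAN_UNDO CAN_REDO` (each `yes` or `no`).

Answer: yes no

Derivation:
After op 1 (type): buf='two' undo_depth=1 redo_depth=0
After op 2 (undo): buf='(empty)' undo_depth=0 redo_depth=1
After op 3 (redo): buf='two' undo_depth=1 redo_depth=0
After op 4 (delete): buf='tw' undo_depth=2 redo_depth=0
After op 5 (undo): buf='two' undo_depth=1 redo_depth=1
After op 6 (type): buf='twoblue' undo_depth=2 redo_depth=0
After op 7 (delete): buf='twobl' undo_depth=3 redo_depth=0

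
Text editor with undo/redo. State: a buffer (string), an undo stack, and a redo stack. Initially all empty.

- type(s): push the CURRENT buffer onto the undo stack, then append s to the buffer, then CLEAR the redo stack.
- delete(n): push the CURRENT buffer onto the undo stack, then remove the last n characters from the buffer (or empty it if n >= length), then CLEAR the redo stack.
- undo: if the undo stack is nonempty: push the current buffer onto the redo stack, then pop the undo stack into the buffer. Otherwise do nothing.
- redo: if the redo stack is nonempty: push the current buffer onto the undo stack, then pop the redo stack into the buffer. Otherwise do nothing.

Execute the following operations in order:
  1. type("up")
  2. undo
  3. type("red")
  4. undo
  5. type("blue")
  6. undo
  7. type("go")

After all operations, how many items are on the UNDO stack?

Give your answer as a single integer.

Answer: 1

Derivation:
After op 1 (type): buf='up' undo_depth=1 redo_depth=0
After op 2 (undo): buf='(empty)' undo_depth=0 redo_depth=1
After op 3 (type): buf='red' undo_depth=1 redo_depth=0
After op 4 (undo): buf='(empty)' undo_depth=0 redo_depth=1
After op 5 (type): buf='blue' undo_depth=1 redo_depth=0
After op 6 (undo): buf='(empty)' undo_depth=0 redo_depth=1
After op 7 (type): buf='go' undo_depth=1 redo_depth=0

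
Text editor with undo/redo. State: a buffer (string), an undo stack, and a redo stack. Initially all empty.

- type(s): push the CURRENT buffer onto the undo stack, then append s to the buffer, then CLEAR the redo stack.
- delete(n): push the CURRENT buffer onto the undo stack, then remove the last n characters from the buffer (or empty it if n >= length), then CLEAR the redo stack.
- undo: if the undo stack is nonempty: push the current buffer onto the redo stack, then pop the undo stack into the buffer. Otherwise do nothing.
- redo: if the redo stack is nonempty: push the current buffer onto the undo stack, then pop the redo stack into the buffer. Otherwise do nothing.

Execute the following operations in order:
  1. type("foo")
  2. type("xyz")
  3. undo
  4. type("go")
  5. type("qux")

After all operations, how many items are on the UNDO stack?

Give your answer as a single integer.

Answer: 3

Derivation:
After op 1 (type): buf='foo' undo_depth=1 redo_depth=0
After op 2 (type): buf='fooxyz' undo_depth=2 redo_depth=0
After op 3 (undo): buf='foo' undo_depth=1 redo_depth=1
After op 4 (type): buf='foogo' undo_depth=2 redo_depth=0
After op 5 (type): buf='foogoqux' undo_depth=3 redo_depth=0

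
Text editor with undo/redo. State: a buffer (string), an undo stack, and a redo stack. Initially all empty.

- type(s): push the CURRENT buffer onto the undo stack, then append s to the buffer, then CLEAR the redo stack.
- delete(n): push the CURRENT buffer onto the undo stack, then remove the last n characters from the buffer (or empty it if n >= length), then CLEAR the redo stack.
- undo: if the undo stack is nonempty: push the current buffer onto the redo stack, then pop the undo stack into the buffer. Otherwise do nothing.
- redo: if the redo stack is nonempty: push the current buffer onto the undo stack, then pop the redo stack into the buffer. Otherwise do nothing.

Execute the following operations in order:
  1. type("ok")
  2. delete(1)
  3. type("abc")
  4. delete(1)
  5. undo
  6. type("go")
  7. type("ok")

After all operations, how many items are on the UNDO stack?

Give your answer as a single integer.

Answer: 5

Derivation:
After op 1 (type): buf='ok' undo_depth=1 redo_depth=0
After op 2 (delete): buf='o' undo_depth=2 redo_depth=0
After op 3 (type): buf='oabc' undo_depth=3 redo_depth=0
After op 4 (delete): buf='oab' undo_depth=4 redo_depth=0
After op 5 (undo): buf='oabc' undo_depth=3 redo_depth=1
After op 6 (type): buf='oabcgo' undo_depth=4 redo_depth=0
After op 7 (type): buf='oabcgook' undo_depth=5 redo_depth=0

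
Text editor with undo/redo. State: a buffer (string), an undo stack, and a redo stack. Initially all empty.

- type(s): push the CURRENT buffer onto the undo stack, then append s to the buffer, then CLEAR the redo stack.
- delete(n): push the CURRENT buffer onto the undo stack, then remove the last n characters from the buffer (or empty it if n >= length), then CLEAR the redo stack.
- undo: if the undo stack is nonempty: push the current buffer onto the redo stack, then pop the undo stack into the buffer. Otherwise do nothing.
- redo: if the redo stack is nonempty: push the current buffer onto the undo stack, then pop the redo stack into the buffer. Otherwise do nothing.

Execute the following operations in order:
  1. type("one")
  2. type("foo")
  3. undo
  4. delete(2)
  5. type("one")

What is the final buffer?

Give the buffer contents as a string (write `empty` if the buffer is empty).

After op 1 (type): buf='one' undo_depth=1 redo_depth=0
After op 2 (type): buf='onefoo' undo_depth=2 redo_depth=0
After op 3 (undo): buf='one' undo_depth=1 redo_depth=1
After op 4 (delete): buf='o' undo_depth=2 redo_depth=0
After op 5 (type): buf='oone' undo_depth=3 redo_depth=0

Answer: oone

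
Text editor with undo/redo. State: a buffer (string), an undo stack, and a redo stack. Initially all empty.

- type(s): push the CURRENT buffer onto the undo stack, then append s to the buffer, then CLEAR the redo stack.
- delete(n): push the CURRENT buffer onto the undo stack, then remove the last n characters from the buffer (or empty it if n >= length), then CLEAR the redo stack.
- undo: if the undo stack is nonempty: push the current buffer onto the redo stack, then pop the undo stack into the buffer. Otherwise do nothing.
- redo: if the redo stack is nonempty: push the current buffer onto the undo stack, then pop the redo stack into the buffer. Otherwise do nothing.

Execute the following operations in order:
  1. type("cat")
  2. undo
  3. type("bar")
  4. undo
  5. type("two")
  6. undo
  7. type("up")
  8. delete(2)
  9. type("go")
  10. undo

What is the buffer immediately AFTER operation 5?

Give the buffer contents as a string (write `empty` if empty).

After op 1 (type): buf='cat' undo_depth=1 redo_depth=0
After op 2 (undo): buf='(empty)' undo_depth=0 redo_depth=1
After op 3 (type): buf='bar' undo_depth=1 redo_depth=0
After op 4 (undo): buf='(empty)' undo_depth=0 redo_depth=1
After op 5 (type): buf='two' undo_depth=1 redo_depth=0

Answer: two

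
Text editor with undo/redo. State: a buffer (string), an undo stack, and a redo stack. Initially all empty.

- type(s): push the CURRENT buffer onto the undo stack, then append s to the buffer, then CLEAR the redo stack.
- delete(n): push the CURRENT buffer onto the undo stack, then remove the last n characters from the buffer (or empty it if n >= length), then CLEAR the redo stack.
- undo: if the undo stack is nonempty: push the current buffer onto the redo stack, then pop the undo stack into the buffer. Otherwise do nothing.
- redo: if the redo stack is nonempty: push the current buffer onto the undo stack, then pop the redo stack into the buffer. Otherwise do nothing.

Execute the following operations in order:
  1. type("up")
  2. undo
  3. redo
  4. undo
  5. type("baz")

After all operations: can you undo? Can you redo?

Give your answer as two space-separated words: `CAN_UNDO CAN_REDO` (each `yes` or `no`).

After op 1 (type): buf='up' undo_depth=1 redo_depth=0
After op 2 (undo): buf='(empty)' undo_depth=0 redo_depth=1
After op 3 (redo): buf='up' undo_depth=1 redo_depth=0
After op 4 (undo): buf='(empty)' undo_depth=0 redo_depth=1
After op 5 (type): buf='baz' undo_depth=1 redo_depth=0

Answer: yes no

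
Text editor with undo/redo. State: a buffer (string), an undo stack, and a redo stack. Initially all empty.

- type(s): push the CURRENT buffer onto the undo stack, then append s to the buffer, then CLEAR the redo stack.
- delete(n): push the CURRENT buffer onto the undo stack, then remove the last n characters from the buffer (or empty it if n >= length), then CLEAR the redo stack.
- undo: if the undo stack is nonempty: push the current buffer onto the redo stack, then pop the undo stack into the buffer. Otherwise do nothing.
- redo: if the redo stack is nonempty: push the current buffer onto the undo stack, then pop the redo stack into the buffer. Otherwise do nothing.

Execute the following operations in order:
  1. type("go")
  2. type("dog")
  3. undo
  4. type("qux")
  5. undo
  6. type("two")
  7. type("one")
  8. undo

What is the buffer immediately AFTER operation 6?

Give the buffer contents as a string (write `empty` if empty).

Answer: gotwo

Derivation:
After op 1 (type): buf='go' undo_depth=1 redo_depth=0
After op 2 (type): buf='godog' undo_depth=2 redo_depth=0
After op 3 (undo): buf='go' undo_depth=1 redo_depth=1
After op 4 (type): buf='goqux' undo_depth=2 redo_depth=0
After op 5 (undo): buf='go' undo_depth=1 redo_depth=1
After op 6 (type): buf='gotwo' undo_depth=2 redo_depth=0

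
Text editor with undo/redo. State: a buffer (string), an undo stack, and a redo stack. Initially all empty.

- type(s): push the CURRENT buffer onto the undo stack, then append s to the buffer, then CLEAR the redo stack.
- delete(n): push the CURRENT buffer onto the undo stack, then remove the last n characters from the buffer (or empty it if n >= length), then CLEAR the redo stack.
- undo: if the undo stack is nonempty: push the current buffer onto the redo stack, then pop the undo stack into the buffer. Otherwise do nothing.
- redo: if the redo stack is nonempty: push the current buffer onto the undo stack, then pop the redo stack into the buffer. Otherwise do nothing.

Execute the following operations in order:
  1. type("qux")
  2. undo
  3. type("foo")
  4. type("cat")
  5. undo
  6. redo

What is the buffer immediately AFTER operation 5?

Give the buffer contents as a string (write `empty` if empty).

Answer: foo

Derivation:
After op 1 (type): buf='qux' undo_depth=1 redo_depth=0
After op 2 (undo): buf='(empty)' undo_depth=0 redo_depth=1
After op 3 (type): buf='foo' undo_depth=1 redo_depth=0
After op 4 (type): buf='foocat' undo_depth=2 redo_depth=0
After op 5 (undo): buf='foo' undo_depth=1 redo_depth=1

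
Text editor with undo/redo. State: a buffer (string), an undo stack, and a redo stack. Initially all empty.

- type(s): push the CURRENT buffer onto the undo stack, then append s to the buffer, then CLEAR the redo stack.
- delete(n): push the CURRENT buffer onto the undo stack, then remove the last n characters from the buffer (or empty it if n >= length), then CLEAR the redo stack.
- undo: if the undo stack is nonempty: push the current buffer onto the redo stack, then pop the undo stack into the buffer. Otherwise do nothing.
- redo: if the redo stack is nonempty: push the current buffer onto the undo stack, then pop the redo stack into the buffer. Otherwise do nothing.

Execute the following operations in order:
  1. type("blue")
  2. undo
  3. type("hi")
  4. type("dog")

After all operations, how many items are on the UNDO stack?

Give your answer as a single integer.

After op 1 (type): buf='blue' undo_depth=1 redo_depth=0
After op 2 (undo): buf='(empty)' undo_depth=0 redo_depth=1
After op 3 (type): buf='hi' undo_depth=1 redo_depth=0
After op 4 (type): buf='hidog' undo_depth=2 redo_depth=0

Answer: 2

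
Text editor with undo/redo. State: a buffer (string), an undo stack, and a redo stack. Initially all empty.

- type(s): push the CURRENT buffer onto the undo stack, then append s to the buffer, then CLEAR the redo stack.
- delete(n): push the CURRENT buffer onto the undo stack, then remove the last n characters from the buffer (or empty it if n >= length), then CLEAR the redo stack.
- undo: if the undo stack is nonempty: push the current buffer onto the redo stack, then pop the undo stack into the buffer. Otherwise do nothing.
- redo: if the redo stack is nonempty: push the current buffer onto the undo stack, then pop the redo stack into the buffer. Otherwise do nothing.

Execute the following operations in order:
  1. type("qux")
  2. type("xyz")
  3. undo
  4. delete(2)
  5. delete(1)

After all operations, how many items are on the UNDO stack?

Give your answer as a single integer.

After op 1 (type): buf='qux' undo_depth=1 redo_depth=0
After op 2 (type): buf='quxxyz' undo_depth=2 redo_depth=0
After op 3 (undo): buf='qux' undo_depth=1 redo_depth=1
After op 4 (delete): buf='q' undo_depth=2 redo_depth=0
After op 5 (delete): buf='(empty)' undo_depth=3 redo_depth=0

Answer: 3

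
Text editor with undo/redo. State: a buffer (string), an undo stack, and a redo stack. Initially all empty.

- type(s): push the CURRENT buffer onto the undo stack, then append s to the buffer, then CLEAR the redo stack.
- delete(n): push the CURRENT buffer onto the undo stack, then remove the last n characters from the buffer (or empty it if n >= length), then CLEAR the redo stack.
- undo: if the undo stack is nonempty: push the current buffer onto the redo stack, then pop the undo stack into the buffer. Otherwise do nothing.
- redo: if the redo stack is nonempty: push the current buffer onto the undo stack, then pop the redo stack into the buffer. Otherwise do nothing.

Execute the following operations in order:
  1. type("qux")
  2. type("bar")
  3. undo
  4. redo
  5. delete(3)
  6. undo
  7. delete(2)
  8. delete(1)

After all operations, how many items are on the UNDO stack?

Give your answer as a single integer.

After op 1 (type): buf='qux' undo_depth=1 redo_depth=0
After op 2 (type): buf='quxbar' undo_depth=2 redo_depth=0
After op 3 (undo): buf='qux' undo_depth=1 redo_depth=1
After op 4 (redo): buf='quxbar' undo_depth=2 redo_depth=0
After op 5 (delete): buf='qux' undo_depth=3 redo_depth=0
After op 6 (undo): buf='quxbar' undo_depth=2 redo_depth=1
After op 7 (delete): buf='quxb' undo_depth=3 redo_depth=0
After op 8 (delete): buf='qux' undo_depth=4 redo_depth=0

Answer: 4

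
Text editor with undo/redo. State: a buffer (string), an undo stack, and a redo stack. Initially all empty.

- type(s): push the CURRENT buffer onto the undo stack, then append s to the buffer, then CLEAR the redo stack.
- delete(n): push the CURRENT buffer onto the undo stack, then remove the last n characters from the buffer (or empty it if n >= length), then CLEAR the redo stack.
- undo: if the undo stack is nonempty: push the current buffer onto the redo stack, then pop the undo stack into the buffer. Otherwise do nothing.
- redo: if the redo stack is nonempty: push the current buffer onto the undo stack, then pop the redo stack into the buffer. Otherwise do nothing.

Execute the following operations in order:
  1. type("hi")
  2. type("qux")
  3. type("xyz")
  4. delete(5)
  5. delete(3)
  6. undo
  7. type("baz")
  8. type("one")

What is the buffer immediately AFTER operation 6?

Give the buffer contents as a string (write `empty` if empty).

Answer: hiq

Derivation:
After op 1 (type): buf='hi' undo_depth=1 redo_depth=0
After op 2 (type): buf='hiqux' undo_depth=2 redo_depth=0
After op 3 (type): buf='hiquxxyz' undo_depth=3 redo_depth=0
After op 4 (delete): buf='hiq' undo_depth=4 redo_depth=0
After op 5 (delete): buf='(empty)' undo_depth=5 redo_depth=0
After op 6 (undo): buf='hiq' undo_depth=4 redo_depth=1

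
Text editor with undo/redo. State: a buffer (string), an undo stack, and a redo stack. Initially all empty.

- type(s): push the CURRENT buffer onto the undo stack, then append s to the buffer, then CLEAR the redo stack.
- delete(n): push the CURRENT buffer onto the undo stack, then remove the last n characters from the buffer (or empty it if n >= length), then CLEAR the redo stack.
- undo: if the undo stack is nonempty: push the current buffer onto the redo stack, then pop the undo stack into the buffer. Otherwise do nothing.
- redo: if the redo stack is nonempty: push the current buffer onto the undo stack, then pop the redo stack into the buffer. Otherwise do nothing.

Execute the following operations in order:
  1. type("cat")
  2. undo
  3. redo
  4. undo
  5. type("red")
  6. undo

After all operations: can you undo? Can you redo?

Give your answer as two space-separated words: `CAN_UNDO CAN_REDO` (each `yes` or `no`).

After op 1 (type): buf='cat' undo_depth=1 redo_depth=0
After op 2 (undo): buf='(empty)' undo_depth=0 redo_depth=1
After op 3 (redo): buf='cat' undo_depth=1 redo_depth=0
After op 4 (undo): buf='(empty)' undo_depth=0 redo_depth=1
After op 5 (type): buf='red' undo_depth=1 redo_depth=0
After op 6 (undo): buf='(empty)' undo_depth=0 redo_depth=1

Answer: no yes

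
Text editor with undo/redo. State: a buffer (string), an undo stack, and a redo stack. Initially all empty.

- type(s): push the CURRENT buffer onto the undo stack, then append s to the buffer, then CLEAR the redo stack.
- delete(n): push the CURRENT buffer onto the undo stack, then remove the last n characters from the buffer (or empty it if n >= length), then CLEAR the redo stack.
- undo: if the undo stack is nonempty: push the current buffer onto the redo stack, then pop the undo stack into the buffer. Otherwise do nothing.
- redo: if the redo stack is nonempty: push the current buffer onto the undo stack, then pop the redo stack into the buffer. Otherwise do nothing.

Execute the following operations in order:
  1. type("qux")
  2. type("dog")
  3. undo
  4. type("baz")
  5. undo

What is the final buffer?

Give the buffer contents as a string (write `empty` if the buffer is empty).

After op 1 (type): buf='qux' undo_depth=1 redo_depth=0
After op 2 (type): buf='quxdog' undo_depth=2 redo_depth=0
After op 3 (undo): buf='qux' undo_depth=1 redo_depth=1
After op 4 (type): buf='quxbaz' undo_depth=2 redo_depth=0
After op 5 (undo): buf='qux' undo_depth=1 redo_depth=1

Answer: qux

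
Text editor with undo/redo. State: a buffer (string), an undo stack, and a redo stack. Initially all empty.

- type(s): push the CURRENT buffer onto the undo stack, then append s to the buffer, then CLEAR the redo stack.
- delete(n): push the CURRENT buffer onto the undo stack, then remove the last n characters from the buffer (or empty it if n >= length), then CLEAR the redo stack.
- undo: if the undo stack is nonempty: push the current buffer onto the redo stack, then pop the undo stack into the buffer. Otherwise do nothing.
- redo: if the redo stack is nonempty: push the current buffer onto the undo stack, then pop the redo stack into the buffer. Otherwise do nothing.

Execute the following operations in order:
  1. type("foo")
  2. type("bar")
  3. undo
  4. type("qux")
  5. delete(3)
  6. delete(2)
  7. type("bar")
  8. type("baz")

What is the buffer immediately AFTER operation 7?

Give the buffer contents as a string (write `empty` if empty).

After op 1 (type): buf='foo' undo_depth=1 redo_depth=0
After op 2 (type): buf='foobar' undo_depth=2 redo_depth=0
After op 3 (undo): buf='foo' undo_depth=1 redo_depth=1
After op 4 (type): buf='fooqux' undo_depth=2 redo_depth=0
After op 5 (delete): buf='foo' undo_depth=3 redo_depth=0
After op 6 (delete): buf='f' undo_depth=4 redo_depth=0
After op 7 (type): buf='fbar' undo_depth=5 redo_depth=0

Answer: fbar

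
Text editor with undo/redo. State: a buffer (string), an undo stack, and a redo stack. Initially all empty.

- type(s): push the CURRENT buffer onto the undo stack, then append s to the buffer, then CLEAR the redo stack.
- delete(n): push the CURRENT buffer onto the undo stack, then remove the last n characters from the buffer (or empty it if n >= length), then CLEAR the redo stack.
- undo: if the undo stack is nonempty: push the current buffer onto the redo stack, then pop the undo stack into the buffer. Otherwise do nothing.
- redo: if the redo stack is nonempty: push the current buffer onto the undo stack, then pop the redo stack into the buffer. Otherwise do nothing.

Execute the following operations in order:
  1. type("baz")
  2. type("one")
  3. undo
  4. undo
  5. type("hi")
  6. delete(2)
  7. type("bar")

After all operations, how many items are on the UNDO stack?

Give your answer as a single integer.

After op 1 (type): buf='baz' undo_depth=1 redo_depth=0
After op 2 (type): buf='bazone' undo_depth=2 redo_depth=0
After op 3 (undo): buf='baz' undo_depth=1 redo_depth=1
After op 4 (undo): buf='(empty)' undo_depth=0 redo_depth=2
After op 5 (type): buf='hi' undo_depth=1 redo_depth=0
After op 6 (delete): buf='(empty)' undo_depth=2 redo_depth=0
After op 7 (type): buf='bar' undo_depth=3 redo_depth=0

Answer: 3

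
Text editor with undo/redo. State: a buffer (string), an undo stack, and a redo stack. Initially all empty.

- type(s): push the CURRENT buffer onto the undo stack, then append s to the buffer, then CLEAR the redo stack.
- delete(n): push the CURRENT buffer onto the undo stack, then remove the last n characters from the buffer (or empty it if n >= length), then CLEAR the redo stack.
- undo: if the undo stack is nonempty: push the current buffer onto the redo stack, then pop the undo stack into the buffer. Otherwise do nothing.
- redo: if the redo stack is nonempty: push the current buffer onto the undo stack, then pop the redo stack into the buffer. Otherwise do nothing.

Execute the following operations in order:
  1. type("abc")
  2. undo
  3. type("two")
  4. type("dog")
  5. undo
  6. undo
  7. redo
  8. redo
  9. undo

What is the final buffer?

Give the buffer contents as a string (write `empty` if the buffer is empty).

After op 1 (type): buf='abc' undo_depth=1 redo_depth=0
After op 2 (undo): buf='(empty)' undo_depth=0 redo_depth=1
After op 3 (type): buf='two' undo_depth=1 redo_depth=0
After op 4 (type): buf='twodog' undo_depth=2 redo_depth=0
After op 5 (undo): buf='two' undo_depth=1 redo_depth=1
After op 6 (undo): buf='(empty)' undo_depth=0 redo_depth=2
After op 7 (redo): buf='two' undo_depth=1 redo_depth=1
After op 8 (redo): buf='twodog' undo_depth=2 redo_depth=0
After op 9 (undo): buf='two' undo_depth=1 redo_depth=1

Answer: two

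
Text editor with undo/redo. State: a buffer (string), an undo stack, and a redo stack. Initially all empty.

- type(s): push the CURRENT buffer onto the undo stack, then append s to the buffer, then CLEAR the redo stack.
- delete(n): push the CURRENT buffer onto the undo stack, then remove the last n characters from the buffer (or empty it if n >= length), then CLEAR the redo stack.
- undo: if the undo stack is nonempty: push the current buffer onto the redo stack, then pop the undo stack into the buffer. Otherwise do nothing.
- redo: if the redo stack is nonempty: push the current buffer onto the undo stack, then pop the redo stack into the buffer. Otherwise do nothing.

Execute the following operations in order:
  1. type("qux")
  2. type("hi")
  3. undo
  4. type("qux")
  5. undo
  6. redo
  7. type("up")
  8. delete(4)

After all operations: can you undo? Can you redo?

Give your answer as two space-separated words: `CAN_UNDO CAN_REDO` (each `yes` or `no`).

After op 1 (type): buf='qux' undo_depth=1 redo_depth=0
After op 2 (type): buf='quxhi' undo_depth=2 redo_depth=0
After op 3 (undo): buf='qux' undo_depth=1 redo_depth=1
After op 4 (type): buf='quxqux' undo_depth=2 redo_depth=0
After op 5 (undo): buf='qux' undo_depth=1 redo_depth=1
After op 6 (redo): buf='quxqux' undo_depth=2 redo_depth=0
After op 7 (type): buf='quxquxup' undo_depth=3 redo_depth=0
After op 8 (delete): buf='quxq' undo_depth=4 redo_depth=0

Answer: yes no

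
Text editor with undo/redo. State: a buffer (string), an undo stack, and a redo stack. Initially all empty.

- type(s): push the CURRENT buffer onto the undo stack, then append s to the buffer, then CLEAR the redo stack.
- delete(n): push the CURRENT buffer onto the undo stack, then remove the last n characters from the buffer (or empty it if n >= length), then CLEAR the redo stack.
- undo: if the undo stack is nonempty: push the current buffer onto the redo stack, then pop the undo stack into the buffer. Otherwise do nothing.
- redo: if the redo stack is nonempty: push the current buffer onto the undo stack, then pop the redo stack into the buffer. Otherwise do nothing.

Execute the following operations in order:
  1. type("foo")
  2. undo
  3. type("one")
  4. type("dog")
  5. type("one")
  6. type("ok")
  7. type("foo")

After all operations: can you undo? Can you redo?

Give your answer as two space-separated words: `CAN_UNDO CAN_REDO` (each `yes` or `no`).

Answer: yes no

Derivation:
After op 1 (type): buf='foo' undo_depth=1 redo_depth=0
After op 2 (undo): buf='(empty)' undo_depth=0 redo_depth=1
After op 3 (type): buf='one' undo_depth=1 redo_depth=0
After op 4 (type): buf='onedog' undo_depth=2 redo_depth=0
After op 5 (type): buf='onedogone' undo_depth=3 redo_depth=0
After op 6 (type): buf='onedogoneok' undo_depth=4 redo_depth=0
After op 7 (type): buf='onedogoneokfoo' undo_depth=5 redo_depth=0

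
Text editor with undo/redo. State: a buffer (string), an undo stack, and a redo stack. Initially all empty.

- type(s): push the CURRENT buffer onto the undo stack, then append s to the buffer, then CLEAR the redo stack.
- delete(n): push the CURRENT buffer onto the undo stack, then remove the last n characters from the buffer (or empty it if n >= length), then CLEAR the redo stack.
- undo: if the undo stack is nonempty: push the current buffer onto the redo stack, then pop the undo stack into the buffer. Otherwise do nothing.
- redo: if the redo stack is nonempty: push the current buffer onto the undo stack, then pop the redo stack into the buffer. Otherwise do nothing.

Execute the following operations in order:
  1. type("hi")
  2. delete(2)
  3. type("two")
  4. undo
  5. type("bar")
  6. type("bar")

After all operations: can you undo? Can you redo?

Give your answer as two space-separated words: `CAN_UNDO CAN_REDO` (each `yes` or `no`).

Answer: yes no

Derivation:
After op 1 (type): buf='hi' undo_depth=1 redo_depth=0
After op 2 (delete): buf='(empty)' undo_depth=2 redo_depth=0
After op 3 (type): buf='two' undo_depth=3 redo_depth=0
After op 4 (undo): buf='(empty)' undo_depth=2 redo_depth=1
After op 5 (type): buf='bar' undo_depth=3 redo_depth=0
After op 6 (type): buf='barbar' undo_depth=4 redo_depth=0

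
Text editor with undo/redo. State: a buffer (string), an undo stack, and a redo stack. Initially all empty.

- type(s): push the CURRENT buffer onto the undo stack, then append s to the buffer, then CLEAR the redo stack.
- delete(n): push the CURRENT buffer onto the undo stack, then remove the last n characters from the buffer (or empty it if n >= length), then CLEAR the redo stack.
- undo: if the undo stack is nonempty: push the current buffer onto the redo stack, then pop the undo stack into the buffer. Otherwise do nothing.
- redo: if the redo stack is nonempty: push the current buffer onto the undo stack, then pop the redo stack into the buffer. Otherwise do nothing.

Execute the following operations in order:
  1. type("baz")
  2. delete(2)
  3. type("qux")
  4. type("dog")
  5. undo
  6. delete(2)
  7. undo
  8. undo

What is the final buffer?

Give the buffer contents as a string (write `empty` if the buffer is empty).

After op 1 (type): buf='baz' undo_depth=1 redo_depth=0
After op 2 (delete): buf='b' undo_depth=2 redo_depth=0
After op 3 (type): buf='bqux' undo_depth=3 redo_depth=0
After op 4 (type): buf='bquxdog' undo_depth=4 redo_depth=0
After op 5 (undo): buf='bqux' undo_depth=3 redo_depth=1
After op 6 (delete): buf='bq' undo_depth=4 redo_depth=0
After op 7 (undo): buf='bqux' undo_depth=3 redo_depth=1
After op 8 (undo): buf='b' undo_depth=2 redo_depth=2

Answer: b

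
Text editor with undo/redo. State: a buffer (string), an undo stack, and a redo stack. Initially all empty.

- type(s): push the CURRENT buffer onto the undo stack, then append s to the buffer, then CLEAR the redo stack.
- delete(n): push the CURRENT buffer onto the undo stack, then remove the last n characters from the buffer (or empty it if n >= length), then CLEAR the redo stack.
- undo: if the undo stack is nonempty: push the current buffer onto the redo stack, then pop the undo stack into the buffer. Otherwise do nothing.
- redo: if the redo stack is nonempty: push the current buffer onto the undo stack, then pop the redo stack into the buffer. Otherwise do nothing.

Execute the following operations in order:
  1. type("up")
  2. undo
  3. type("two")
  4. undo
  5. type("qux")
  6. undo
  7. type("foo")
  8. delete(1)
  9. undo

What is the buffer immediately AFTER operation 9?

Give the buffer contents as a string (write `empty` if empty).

After op 1 (type): buf='up' undo_depth=1 redo_depth=0
After op 2 (undo): buf='(empty)' undo_depth=0 redo_depth=1
After op 3 (type): buf='two' undo_depth=1 redo_depth=0
After op 4 (undo): buf='(empty)' undo_depth=0 redo_depth=1
After op 5 (type): buf='qux' undo_depth=1 redo_depth=0
After op 6 (undo): buf='(empty)' undo_depth=0 redo_depth=1
After op 7 (type): buf='foo' undo_depth=1 redo_depth=0
After op 8 (delete): buf='fo' undo_depth=2 redo_depth=0
After op 9 (undo): buf='foo' undo_depth=1 redo_depth=1

Answer: foo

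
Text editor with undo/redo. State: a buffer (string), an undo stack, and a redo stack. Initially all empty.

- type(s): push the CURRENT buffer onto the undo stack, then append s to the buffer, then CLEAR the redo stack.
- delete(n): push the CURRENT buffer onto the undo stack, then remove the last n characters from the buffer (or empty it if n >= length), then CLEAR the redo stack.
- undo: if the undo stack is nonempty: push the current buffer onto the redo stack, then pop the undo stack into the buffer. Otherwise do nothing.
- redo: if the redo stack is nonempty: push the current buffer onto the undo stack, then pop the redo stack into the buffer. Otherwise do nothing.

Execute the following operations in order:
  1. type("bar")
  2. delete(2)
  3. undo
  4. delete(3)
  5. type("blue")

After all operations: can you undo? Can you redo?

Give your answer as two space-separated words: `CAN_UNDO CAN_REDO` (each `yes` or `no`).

After op 1 (type): buf='bar' undo_depth=1 redo_depth=0
After op 2 (delete): buf='b' undo_depth=2 redo_depth=0
After op 3 (undo): buf='bar' undo_depth=1 redo_depth=1
After op 4 (delete): buf='(empty)' undo_depth=2 redo_depth=0
After op 5 (type): buf='blue' undo_depth=3 redo_depth=0

Answer: yes no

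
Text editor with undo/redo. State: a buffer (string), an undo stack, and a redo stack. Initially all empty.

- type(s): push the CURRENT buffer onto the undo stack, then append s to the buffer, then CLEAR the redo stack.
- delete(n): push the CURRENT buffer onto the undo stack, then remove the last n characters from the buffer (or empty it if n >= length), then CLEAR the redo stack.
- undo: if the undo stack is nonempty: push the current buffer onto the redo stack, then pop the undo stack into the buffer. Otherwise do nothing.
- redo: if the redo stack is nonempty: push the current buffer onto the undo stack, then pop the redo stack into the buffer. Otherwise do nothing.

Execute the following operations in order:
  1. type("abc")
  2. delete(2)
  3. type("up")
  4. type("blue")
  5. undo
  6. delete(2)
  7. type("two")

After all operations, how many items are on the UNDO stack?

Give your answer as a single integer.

After op 1 (type): buf='abc' undo_depth=1 redo_depth=0
After op 2 (delete): buf='a' undo_depth=2 redo_depth=0
After op 3 (type): buf='aup' undo_depth=3 redo_depth=0
After op 4 (type): buf='aupblue' undo_depth=4 redo_depth=0
After op 5 (undo): buf='aup' undo_depth=3 redo_depth=1
After op 6 (delete): buf='a' undo_depth=4 redo_depth=0
After op 7 (type): buf='atwo' undo_depth=5 redo_depth=0

Answer: 5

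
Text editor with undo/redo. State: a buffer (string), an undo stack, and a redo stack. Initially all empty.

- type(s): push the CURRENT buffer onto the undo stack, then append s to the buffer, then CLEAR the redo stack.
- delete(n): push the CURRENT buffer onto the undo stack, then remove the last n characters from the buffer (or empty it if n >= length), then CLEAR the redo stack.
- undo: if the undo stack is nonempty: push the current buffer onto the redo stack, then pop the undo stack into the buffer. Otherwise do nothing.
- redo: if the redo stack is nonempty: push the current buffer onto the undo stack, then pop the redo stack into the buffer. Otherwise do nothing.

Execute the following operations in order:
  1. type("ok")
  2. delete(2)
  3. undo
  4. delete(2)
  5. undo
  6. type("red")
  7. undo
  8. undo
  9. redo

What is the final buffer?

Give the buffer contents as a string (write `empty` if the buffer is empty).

Answer: ok

Derivation:
After op 1 (type): buf='ok' undo_depth=1 redo_depth=0
After op 2 (delete): buf='(empty)' undo_depth=2 redo_depth=0
After op 3 (undo): buf='ok' undo_depth=1 redo_depth=1
After op 4 (delete): buf='(empty)' undo_depth=2 redo_depth=0
After op 5 (undo): buf='ok' undo_depth=1 redo_depth=1
After op 6 (type): buf='okred' undo_depth=2 redo_depth=0
After op 7 (undo): buf='ok' undo_depth=1 redo_depth=1
After op 8 (undo): buf='(empty)' undo_depth=0 redo_depth=2
After op 9 (redo): buf='ok' undo_depth=1 redo_depth=1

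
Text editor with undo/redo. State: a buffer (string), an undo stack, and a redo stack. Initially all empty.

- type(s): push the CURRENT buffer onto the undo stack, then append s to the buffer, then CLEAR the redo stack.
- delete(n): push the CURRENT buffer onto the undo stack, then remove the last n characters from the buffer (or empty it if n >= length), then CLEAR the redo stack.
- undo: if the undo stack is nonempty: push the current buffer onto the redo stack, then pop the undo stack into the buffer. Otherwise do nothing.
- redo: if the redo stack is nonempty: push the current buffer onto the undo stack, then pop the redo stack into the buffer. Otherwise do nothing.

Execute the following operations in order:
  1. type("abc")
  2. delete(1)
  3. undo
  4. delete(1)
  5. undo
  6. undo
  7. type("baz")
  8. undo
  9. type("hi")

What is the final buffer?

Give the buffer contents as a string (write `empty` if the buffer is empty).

Answer: hi

Derivation:
After op 1 (type): buf='abc' undo_depth=1 redo_depth=0
After op 2 (delete): buf='ab' undo_depth=2 redo_depth=0
After op 3 (undo): buf='abc' undo_depth=1 redo_depth=1
After op 4 (delete): buf='ab' undo_depth=2 redo_depth=0
After op 5 (undo): buf='abc' undo_depth=1 redo_depth=1
After op 6 (undo): buf='(empty)' undo_depth=0 redo_depth=2
After op 7 (type): buf='baz' undo_depth=1 redo_depth=0
After op 8 (undo): buf='(empty)' undo_depth=0 redo_depth=1
After op 9 (type): buf='hi' undo_depth=1 redo_depth=0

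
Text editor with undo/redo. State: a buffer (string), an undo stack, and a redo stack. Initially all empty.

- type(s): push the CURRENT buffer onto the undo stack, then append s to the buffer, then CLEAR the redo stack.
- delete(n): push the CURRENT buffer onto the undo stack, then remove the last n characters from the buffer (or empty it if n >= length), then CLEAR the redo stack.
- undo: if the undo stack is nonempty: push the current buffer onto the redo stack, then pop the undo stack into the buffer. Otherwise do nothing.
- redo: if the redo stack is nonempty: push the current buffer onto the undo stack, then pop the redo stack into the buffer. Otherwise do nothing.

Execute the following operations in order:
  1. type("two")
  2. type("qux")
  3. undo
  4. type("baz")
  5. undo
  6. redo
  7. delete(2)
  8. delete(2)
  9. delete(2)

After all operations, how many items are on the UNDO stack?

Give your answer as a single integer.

Answer: 5

Derivation:
After op 1 (type): buf='two' undo_depth=1 redo_depth=0
After op 2 (type): buf='twoqux' undo_depth=2 redo_depth=0
After op 3 (undo): buf='two' undo_depth=1 redo_depth=1
After op 4 (type): buf='twobaz' undo_depth=2 redo_depth=0
After op 5 (undo): buf='two' undo_depth=1 redo_depth=1
After op 6 (redo): buf='twobaz' undo_depth=2 redo_depth=0
After op 7 (delete): buf='twob' undo_depth=3 redo_depth=0
After op 8 (delete): buf='tw' undo_depth=4 redo_depth=0
After op 9 (delete): buf='(empty)' undo_depth=5 redo_depth=0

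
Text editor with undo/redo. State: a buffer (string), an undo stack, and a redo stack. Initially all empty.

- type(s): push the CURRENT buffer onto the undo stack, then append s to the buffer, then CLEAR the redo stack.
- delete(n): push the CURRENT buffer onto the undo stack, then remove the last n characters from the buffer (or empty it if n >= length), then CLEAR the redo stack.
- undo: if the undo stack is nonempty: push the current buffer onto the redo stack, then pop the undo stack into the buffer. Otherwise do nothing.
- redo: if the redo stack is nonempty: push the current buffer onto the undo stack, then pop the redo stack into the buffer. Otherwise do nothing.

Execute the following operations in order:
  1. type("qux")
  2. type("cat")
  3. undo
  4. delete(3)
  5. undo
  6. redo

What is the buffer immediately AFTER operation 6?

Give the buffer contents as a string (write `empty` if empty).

Answer: empty

Derivation:
After op 1 (type): buf='qux' undo_depth=1 redo_depth=0
After op 2 (type): buf='quxcat' undo_depth=2 redo_depth=0
After op 3 (undo): buf='qux' undo_depth=1 redo_depth=1
After op 4 (delete): buf='(empty)' undo_depth=2 redo_depth=0
After op 5 (undo): buf='qux' undo_depth=1 redo_depth=1
After op 6 (redo): buf='(empty)' undo_depth=2 redo_depth=0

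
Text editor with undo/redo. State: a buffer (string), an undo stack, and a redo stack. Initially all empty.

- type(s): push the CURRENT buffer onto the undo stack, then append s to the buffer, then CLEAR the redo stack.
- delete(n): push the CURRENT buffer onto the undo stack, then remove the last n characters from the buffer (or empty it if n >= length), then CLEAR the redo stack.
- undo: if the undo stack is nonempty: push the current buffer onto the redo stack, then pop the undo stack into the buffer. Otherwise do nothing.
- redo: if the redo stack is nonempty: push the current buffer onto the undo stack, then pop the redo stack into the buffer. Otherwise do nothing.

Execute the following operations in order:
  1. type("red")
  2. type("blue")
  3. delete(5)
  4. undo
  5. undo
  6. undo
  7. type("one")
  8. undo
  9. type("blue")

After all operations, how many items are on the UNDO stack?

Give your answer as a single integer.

After op 1 (type): buf='red' undo_depth=1 redo_depth=0
After op 2 (type): buf='redblue' undo_depth=2 redo_depth=0
After op 3 (delete): buf='re' undo_depth=3 redo_depth=0
After op 4 (undo): buf='redblue' undo_depth=2 redo_depth=1
After op 5 (undo): buf='red' undo_depth=1 redo_depth=2
After op 6 (undo): buf='(empty)' undo_depth=0 redo_depth=3
After op 7 (type): buf='one' undo_depth=1 redo_depth=0
After op 8 (undo): buf='(empty)' undo_depth=0 redo_depth=1
After op 9 (type): buf='blue' undo_depth=1 redo_depth=0

Answer: 1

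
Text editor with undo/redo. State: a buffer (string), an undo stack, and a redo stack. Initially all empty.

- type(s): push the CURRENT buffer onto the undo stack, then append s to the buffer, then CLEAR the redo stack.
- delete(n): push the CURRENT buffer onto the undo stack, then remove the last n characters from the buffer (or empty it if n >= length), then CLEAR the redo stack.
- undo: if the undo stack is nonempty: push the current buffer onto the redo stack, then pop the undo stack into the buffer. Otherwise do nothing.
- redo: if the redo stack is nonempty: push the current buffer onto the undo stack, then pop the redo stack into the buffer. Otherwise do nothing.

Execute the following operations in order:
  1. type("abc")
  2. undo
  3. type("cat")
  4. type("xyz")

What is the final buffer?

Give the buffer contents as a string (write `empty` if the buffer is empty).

After op 1 (type): buf='abc' undo_depth=1 redo_depth=0
After op 2 (undo): buf='(empty)' undo_depth=0 redo_depth=1
After op 3 (type): buf='cat' undo_depth=1 redo_depth=0
After op 4 (type): buf='catxyz' undo_depth=2 redo_depth=0

Answer: catxyz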